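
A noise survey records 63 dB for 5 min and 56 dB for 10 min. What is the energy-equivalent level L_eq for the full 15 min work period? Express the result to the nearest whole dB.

60 dB

The energy average is taken in the linear domain: L_eq = 10·log₁₀[(Σ tᵢ·10^(Lᵢ/10))/T], T = 15 min.
Σ tᵢ·10^(Lᵢ/10) = 5·10^(63/10) + 10·10^(56/10) = 1.396e+07.
L_eq = 10·log₁₀(1.396e+07/15) = 59.69 dB.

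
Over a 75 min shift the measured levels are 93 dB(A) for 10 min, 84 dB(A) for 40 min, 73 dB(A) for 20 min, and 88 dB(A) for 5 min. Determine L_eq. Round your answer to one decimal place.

L_eq = 10·log₁₀[(1/T)·Σ tᵢ·10^(Lᵢ/10)] with T = 75 min.
Σ tᵢ·10^(Lᵢ/10) = 10·10^(93/10) + 40·10^(84/10) + 20·10^(73/10) + 5·10^(88/10) = 3.355e+10.
L_eq = 10·log₁₀(3.355e+10/75) = 86.51 dB(A).

86.5 dB(A)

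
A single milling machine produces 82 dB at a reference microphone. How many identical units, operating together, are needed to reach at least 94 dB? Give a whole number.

N identical sources give L₁ + 10·log₁₀ N, so require 10·log₁₀ N ≥ 94 − 82 = 12.0 dB.
N ≥ 10^(12.0/10) = 15.849, so N = 16.

16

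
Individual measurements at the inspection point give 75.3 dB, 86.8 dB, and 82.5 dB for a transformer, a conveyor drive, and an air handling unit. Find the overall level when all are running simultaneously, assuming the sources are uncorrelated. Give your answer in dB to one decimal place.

88.4 dB

Incoherent sources combine by intensity addition: L_total = 10·log₁₀(Σ 10^(L_i/10)).
Σ 10^(L/10) = 10^(75.3/10) + 10^(86.8/10) + 10^(82.5/10) = 6.903e+08.
L_total = 10·log₁₀(6.903e+08) = 88.39 dB.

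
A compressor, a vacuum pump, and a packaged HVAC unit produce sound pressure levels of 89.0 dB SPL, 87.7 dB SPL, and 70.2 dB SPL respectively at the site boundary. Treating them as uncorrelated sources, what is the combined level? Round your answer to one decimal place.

91.4 dB SPL

For uncorrelated sources the intensities add, so convert each level to linear form, sum, and take 10·log₁₀ of the total.
Σ 10^(L/10) = 10^(89.0/10) + 10^(87.7/10) + 10^(70.2/10) = 1.394e+09.
L_total = 10·log₁₀(1.394e+09) = 91.44 dB SPL.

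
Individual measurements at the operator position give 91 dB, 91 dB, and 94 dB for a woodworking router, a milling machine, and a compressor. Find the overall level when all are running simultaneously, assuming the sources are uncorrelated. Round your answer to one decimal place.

Incoherent sources combine by intensity addition: L_total = 10·log₁₀(Σ 10^(L_i/10)).
Σ 10^(L/10) = 10^(91/10) + 10^(91/10) + 10^(94/10) = 5.030e+09.
L_total = 10·log₁₀(5.030e+09) = 97.02 dB.

97.0 dB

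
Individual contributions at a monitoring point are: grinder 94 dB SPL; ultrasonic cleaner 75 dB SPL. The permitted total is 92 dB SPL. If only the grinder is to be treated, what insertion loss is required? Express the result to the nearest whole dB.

2 dB

The untreated sources together contribute 10^(75/10) = 3.162e+07, i.e. 75.00 dB SPL.
To meet 92 dB SPL overall, the treated grinder may contribute at most 10^(92/10) − 3.162e+07 = 1.553e+09, i.e. 91.91 dB SPL.
Required insertion loss = 94 − 91.91 = 2.09 dB.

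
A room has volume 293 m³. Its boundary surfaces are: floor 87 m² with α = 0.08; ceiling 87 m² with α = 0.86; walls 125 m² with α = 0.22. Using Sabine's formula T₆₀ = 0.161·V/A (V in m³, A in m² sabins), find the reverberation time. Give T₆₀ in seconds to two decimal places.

Total absorption A = 87·0.08 + 87·0.86 + 125·0.22 = 109.28 m² sabins.
T₆₀ = 0.161·V/A = 0.161·293/109.28 = 0.432 s.

0.43 s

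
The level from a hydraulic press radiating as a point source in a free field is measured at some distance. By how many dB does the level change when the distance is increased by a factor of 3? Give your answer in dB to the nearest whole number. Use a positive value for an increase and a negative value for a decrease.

A point source loses 6 dB per doubling of distance; generally ΔL = −20·log₁₀(r₂/r₁).
ΔL = −20·log₁₀(3) = -9.54 dB.

-10 dB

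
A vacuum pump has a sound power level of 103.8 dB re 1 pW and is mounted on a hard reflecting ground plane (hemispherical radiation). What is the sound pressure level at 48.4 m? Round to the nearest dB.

62 dB

L_p = L_w − 10·log₁₀(2π·r²) with r = 48.4 m.
2π·r² = 1.472e+04 m², 10·log₁₀ of that is 41.679 dB.
L_p = 103.8 − 41.679 = 62.12 dB.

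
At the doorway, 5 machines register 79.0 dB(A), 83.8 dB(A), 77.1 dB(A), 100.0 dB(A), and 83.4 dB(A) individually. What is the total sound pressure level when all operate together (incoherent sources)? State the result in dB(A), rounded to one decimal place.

100.2 dB(A)

For uncorrelated sources the intensities add, so convert each level to linear form, sum, and take 10·log₁₀ of the total.
Σ 10^(L/10) = 10^(79.0/10) + 10^(83.8/10) + 10^(77.1/10) + 10^(100.0/10) + 10^(83.4/10) = 1.059e+10.
L_total = 10·log₁₀(1.059e+10) = 100.25 dB(A).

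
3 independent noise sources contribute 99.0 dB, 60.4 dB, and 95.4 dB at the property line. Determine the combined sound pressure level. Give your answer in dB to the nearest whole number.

101 dB

For uncorrelated sources the intensities add, so convert each level to linear form, sum, and take 10·log₁₀ of the total.
Σ 10^(L/10) = 10^(99.0/10) + 10^(60.4/10) + 10^(95.4/10) = 1.141e+10.
L_total = 10·log₁₀(1.141e+10) = 100.57 dB.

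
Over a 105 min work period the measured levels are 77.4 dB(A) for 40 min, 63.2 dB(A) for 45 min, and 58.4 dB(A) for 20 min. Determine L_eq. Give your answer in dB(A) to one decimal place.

73.4 dB(A)

The energy average is taken in the linear domain: L_eq = 10·log₁₀[(Σ tᵢ·10^(Lᵢ/10))/T], T = 105 min.
Σ tᵢ·10^(Lᵢ/10) = 40·10^(77.4/10) + 45·10^(63.2/10) + 20·10^(58.4/10) = 2.306e+09.
L_eq = 10·log₁₀(2.306e+09/105) = 73.42 dB(A).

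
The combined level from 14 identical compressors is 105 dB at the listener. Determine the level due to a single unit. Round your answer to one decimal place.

14 equal contributions raise the level by 10·log₁₀ 14 = 11.461 dB, so each unit alone gives 105 − 11.461.

93.5 dB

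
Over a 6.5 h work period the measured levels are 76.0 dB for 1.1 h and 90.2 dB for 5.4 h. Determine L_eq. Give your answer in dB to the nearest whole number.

Weight each interval's intensity by its duration and average over T = 6.5 h:
Σ tᵢ·10^(Lᵢ/10) = 1.1·10^(76.0/10) + 5.4·10^(90.2/10) = 5.698e+09.
L_eq = 10·log₁₀(5.698e+09/6.5) = 89.43 dB.

89 dB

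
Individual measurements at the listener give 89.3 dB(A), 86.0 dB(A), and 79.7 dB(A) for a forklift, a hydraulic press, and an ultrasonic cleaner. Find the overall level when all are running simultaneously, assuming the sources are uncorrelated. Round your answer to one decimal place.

91.3 dB(A)

Incoherent sources combine by intensity addition: L_total = 10·log₁₀(Σ 10^(L_i/10)).
Σ 10^(L/10) = 10^(89.3/10) + 10^(86.0/10) + 10^(79.7/10) = 1.343e+09.
L_total = 10·log₁₀(1.343e+09) = 91.28 dB(A).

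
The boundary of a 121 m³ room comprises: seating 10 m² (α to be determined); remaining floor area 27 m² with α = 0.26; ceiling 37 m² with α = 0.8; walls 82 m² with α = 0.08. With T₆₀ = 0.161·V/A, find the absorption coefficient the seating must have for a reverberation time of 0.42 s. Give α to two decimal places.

0.32

From T₆₀ = 0.161·V/A, the target T₆₀ = 0.42 s needs A = 0.161·121/0.42 = 46.38 m².
Absorption from the other surfaces = 27·0.26 + 37·0.8 + 82·0.08 = 43.18 m², so the seating must supply 3.20 m² over 10 m².
α = 3.20/10 = 0.320.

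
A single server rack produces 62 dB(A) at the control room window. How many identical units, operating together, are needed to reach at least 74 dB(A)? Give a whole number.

16

The shortfall is 74 − 62 = 12.0 dB, and N units add 10·log₁₀ N, so need 10·log₁₀ N ≥ 12.0.
N ≥ 10^(12.0/10) = 15.849, so N = 16.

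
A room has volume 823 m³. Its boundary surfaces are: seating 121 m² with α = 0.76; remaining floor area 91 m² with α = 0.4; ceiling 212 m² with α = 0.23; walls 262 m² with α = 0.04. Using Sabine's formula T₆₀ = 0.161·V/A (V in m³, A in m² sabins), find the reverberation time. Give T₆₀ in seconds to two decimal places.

A = Σ Sᵢαᵢ = 121·0.76 + 91·0.4 + 212·0.23 + 262·0.04 = 187.60 m².
T₆₀ = 0.161 × 823 / 187.60 = 0.706 s.

0.71 s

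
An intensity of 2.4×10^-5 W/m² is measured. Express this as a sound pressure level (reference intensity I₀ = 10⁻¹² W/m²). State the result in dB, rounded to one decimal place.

73.8 dB

L = 10·log₁₀(I/I₀) = 10·log₁₀(2.4×10^-5/10⁻¹²) = 10·log₁₀(2.4×10^7).
L = 10·(0.3802 + 7) = 73.80 dB.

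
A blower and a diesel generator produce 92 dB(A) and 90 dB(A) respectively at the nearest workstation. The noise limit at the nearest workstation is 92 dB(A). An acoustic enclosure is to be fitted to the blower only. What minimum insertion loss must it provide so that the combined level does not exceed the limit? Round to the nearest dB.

Everything except the blower sums to 10^(90/10) = 1.000e+09 in linear terms, 90.00 dB(A).
The limit corresponds to 10^(92/10) = 1.585e+09; subtracting the fixed part leaves 5.849e+08 for the blower, i.e. 87.67 dB(A).
So the blower must be reduced from 92 to 87.67 dB(A): IL = 4.33 dB.

4 dB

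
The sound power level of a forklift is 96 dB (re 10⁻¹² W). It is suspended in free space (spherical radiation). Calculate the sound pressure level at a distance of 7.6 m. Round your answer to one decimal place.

The power spreads over a sphere of area 4π·r², so L_p = L_w − 10·log₁₀(4π·r²).
4π·r² = 725.8 m², 10·log₁₀ of that is 28.608 dB.
L_p = 96 − 28.608 = 67.39 dB.

67.4 dB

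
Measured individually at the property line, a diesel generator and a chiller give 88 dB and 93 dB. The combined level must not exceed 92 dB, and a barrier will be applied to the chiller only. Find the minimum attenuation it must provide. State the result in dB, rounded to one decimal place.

The untreated sources together contribute 10^(88/10) = 6.310e+08, i.e. 88.00 dB.
To meet 92 dB overall, the treated chiller may contribute at most 10^(92/10) − 6.310e+08 = 9.539e+08, i.e. 89.80 dB.
So the chiller must be reduced from 93 to 89.80 dB: IL = 3.20 dB.

3.2 dB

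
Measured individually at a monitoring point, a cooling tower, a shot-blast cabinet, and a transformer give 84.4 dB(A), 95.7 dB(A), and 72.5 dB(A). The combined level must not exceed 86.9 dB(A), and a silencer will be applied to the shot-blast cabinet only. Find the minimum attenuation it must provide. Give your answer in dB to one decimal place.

Fixed contribution from the other sources: Σ 10^(L/10) = 10^(84.4/10) + 10^(72.5/10) = 2.932e+08 (84.67 dB(A)).
The limit corresponds to 10^(86.9/10) = 4.898e+08; subtracting the fixed part leaves 1.966e+08 for the shot-blast cabinet, i.e. 82.94 dB(A).
So the shot-blast cabinet must be reduced from 95.7 to 82.94 dB(A): IL = 12.76 dB.

12.8 dB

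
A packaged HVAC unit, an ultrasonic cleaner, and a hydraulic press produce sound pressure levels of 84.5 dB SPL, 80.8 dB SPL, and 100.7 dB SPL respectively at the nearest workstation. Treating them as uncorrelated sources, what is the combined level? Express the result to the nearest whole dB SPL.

101 dB SPL

For uncorrelated sources the intensities add, so convert each level to linear form, sum, and take 10·log₁₀ of the total.
Σ 10^(L/10) = 10^(84.5/10) + 10^(80.8/10) + 10^(100.7/10) = 1.215e+10.
L_total = 10·log₁₀(1.215e+10) = 100.85 dB SPL.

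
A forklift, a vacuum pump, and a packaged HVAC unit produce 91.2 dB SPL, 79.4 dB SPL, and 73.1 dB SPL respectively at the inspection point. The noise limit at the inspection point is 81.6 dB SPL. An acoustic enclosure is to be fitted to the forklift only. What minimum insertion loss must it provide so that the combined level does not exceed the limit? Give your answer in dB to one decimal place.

15.5 dB

Fixed contribution from the other sources: Σ 10^(L/10) = 10^(79.4/10) + 10^(73.1/10) = 1.075e+08 (80.31 dB SPL).
The limit corresponds to 10^(81.6/10) = 1.445e+08; subtracting the fixed part leaves 3.703e+07 for the forklift, i.e. 75.69 dB SPL.
Required insertion loss = 91.2 − 75.69 = 15.51 dB.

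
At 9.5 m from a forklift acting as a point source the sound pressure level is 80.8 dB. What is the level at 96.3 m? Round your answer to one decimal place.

Spherical spreading from a point source gives a 20·log₁₀(r₂/r₁) drop.
L₂ = 80.8 − 20·log₁₀(96.3/9.5) = 80.8 − 20.118 = 60.68 dB.

60.7 dB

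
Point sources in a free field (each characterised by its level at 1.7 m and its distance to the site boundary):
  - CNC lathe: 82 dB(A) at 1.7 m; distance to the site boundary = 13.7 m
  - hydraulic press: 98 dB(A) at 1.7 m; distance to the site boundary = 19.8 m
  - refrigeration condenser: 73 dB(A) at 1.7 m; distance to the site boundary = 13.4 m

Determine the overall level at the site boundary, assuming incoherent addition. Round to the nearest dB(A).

77 dB(A)

First find each source's level at the receiver (point-source: −20·log₁₀(r/r_ref)), then combine on an intensity basis.
CNC lathe: 82 − 20·log₁₀(13.7/1.7) = 82 − 18.13 = 63.87 dB(A).
hydraulic press: 98 − 20·log₁₀(19.8/1.7) = 98 − 21.32 = 76.68 dB(A).
refrigeration condenser: 73 − 20·log₁₀(13.4/1.7) = 73 − 17.93 = 55.07 dB(A).
Σ 10^(L/10) = 4.927e+07 → L_total = 10·log₁₀(4.927e+07) = 76.93 dB(A).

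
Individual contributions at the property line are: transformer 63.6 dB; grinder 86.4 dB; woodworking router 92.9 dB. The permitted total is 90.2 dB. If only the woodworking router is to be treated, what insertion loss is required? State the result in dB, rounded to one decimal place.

5.1 dB

The untreated sources together contribute 10^(63.6/10) + 10^(86.4/10) = 4.388e+08, i.e. 86.42 dB.
To meet 90.2 dB overall, the treated woodworking router may contribute at most 10^(90.2/10) − 4.388e+08 = 6.083e+08, i.e. 87.84 dB.
Required insertion loss = 92.9 − 87.84 = 5.06 dB.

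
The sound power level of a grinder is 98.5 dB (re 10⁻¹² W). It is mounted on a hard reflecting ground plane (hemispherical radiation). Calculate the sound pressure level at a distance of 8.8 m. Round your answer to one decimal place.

The power spreads over a hemisphere of area 2π·r², so L_p = L_w − 10·log₁₀(2π·r²).
2π·r² = 486.6 m², 10·log₁₀ of that is 26.871 dB.
L_p = 98.5 − 26.871 = 71.63 dB.

71.6 dB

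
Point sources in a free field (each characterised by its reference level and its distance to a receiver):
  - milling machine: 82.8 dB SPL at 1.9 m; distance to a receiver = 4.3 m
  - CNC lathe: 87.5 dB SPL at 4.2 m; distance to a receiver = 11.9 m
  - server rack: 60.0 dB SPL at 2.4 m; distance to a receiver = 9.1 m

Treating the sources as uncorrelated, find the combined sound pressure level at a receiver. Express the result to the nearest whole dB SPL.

First find each source's level at the receiver (point-source: −20·log₁₀(r/r_ref)), then combine on an intensity basis.
milling machine: 82.8 − 20·log₁₀(4.3/1.9) = 82.8 − 7.09 = 75.71 dB SPL.
CNC lathe: 87.5 − 20·log₁₀(11.9/4.2) = 87.5 − 9.05 = 78.45 dB SPL.
server rack: 60.0 − 20·log₁₀(9.1/2.4) = 60.0 − 11.58 = 48.42 dB SPL.
Σ 10^(L/10) = 1.073e+08 → L_total = 10·log₁₀(1.073e+08) = 80.31 dB SPL.

80 dB SPL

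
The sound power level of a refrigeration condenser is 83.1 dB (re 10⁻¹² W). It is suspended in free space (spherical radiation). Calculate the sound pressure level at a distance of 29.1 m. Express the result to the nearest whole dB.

The power spreads over a sphere of area 4π·r², so L_p = L_w − 10·log₁₀(4π·r²).
4π·r² = 1.064e+04 m², 10·log₁₀ of that is 40.270 dB.
L_p = 83.1 − 40.270 = 42.83 dB.

43 dB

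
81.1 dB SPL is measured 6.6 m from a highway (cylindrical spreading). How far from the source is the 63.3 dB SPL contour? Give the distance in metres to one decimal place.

397.7 m

Line-source spreading drops the level by 10·log₁₀(r₂/r₁); inverting, r₂/r₁ = 10^(ΔL/10).
r₂ = 6.6·10^((81.1−63.3)/10) = 6.6·10^(17.8/10) = 397.69 m.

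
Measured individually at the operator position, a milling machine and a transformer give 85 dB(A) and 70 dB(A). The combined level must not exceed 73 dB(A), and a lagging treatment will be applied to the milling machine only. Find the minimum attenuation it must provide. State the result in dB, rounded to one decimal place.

15.0 dB

The untreated sources together contribute 10^(70/10) = 1.000e+07, i.e. 70.00 dB(A).
The limit corresponds to 10^(73/10) = 1.995e+07; subtracting the fixed part leaves 9.953e+06 for the milling machine, i.e. 69.98 dB(A).
So the milling machine must be reduced from 85 to 69.98 dB(A): IL = 15.02 dB.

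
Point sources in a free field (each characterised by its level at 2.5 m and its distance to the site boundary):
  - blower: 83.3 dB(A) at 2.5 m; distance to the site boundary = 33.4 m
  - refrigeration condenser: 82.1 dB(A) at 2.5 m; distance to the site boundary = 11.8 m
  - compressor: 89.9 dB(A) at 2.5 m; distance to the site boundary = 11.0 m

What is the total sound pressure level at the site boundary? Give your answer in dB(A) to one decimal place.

First find each source's level at the receiver (point-source: −20·log₁₀(r/r_ref)), then combine on an intensity basis.
blower: 83.3 − 20·log₁₀(33.4/2.5) = 83.3 − 22.52 = 60.78 dB(A).
refrigeration condenser: 82.1 − 20·log₁₀(11.8/2.5) = 82.1 − 13.48 = 68.62 dB(A).
compressor: 89.9 − 20·log₁₀(11.0/2.5) = 89.9 − 12.87 = 77.03 dB(A).
Σ 10^(L/10) = 5.895e+07 → L_total = 10·log₁₀(5.895e+07) = 77.71 dB(A).

77.7 dB(A)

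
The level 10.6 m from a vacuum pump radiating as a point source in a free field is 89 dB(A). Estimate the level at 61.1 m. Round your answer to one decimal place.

73.8 dB(A)

Point-source attenuation: ΔL = 20·log₁₀(r₂/r₁) = 20·log₁₀(61.1/10.6) = 15.215 dB.
L₂ = 89 − 20·log₁₀(61.1/10.6) = 89 − 15.215 = 73.79 dB(A).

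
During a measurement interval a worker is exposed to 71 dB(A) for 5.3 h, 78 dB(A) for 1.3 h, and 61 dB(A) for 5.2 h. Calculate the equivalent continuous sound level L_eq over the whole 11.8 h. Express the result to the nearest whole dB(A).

71 dB(A)

The energy average is taken in the linear domain: L_eq = 10·log₁₀[(Σ tᵢ·10^(Lᵢ/10))/T], T = 11.8 h.
Σ tᵢ·10^(Lᵢ/10) = 5.3·10^(71/10) + 1.3·10^(78/10) + 5.2·10^(61/10) = 1.553e+08.
L_eq = 10·log₁₀(1.553e+08/11.8) = 71.19 dB(A).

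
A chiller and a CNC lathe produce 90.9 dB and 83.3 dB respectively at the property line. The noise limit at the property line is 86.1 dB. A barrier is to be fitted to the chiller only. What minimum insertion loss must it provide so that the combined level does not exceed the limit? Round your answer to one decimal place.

8.0 dB

The untreated sources together contribute 10^(83.3/10) = 2.138e+08, i.e. 83.30 dB.
The limit corresponds to 10^(86.1/10) = 4.074e+08; subtracting the fixed part leaves 1.936e+08 for the chiller, i.e. 82.87 dB.
Required insertion loss = 90.9 − 82.87 = 8.03 dB.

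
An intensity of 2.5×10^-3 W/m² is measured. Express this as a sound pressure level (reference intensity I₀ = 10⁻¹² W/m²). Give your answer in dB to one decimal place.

94.0 dB

I/I₀ = 2.5×10^-3/10⁻¹² = 2.5×10^9, and L = 10·log₁₀(I/I₀).
L = 10·(0.3979 + 9) = 93.98 dB.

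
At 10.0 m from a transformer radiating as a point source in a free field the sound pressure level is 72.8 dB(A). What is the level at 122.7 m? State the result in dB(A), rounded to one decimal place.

51.0 dB(A)

Point-source attenuation: ΔL = 20·log₁₀(r₂/r₁) = 20·log₁₀(122.7/10.0) = 21.777 dB.
L₂ = 72.8 − 20·log₁₀(122.7/10.0) = 72.8 − 21.777 = 51.02 dB(A).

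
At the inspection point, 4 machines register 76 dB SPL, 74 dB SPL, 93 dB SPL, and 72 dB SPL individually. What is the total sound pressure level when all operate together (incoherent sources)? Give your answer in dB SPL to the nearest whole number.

For uncorrelated sources the intensities add, so convert each level to linear form, sum, and take 10·log₁₀ of the total.
Σ 10^(L/10) = 10^(76/10) + 10^(74/10) + 10^(93/10) + 10^(72/10) = 2.076e+09.
L_total = 10·log₁₀(2.076e+09) = 93.17 dB SPL.

93 dB SPL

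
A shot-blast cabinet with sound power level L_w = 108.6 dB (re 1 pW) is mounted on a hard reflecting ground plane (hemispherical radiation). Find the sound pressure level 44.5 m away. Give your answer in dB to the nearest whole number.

The power spreads over a hemisphere of area 2π·r², so L_p = L_w − 10·log₁₀(2π·r²).
2π·r² = 1.244e+04 m², 10·log₁₀ of that is 40.949 dB.
L_p = 108.6 − 40.949 = 67.65 dB.

68 dB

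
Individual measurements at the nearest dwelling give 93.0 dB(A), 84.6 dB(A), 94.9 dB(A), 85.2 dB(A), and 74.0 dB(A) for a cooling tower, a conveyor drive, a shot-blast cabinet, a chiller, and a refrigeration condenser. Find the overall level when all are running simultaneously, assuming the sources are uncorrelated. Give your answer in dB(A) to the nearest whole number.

For uncorrelated sources the intensities add, so convert each level to linear form, sum, and take 10·log₁₀ of the total.
Σ 10^(L/10) = 10^(93.0/10) + 10^(84.6/10) + 10^(94.9/10) + 10^(85.2/10) + 10^(74.0/10) = 5.730e+09.
L_total = 10·log₁₀(5.730e+09) = 97.58 dB(A).

98 dB(A)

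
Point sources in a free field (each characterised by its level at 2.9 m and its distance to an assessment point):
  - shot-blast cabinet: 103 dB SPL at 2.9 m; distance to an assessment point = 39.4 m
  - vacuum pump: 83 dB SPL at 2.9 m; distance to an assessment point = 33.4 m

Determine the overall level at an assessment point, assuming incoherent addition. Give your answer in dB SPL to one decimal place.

First find each source's level at the receiver (point-source: −20·log₁₀(r/r_ref)), then combine on an intensity basis.
shot-blast cabinet: 103 − 20·log₁₀(39.4/2.9) = 103 − 22.66 = 80.34 dB SPL.
vacuum pump: 83 − 20·log₁₀(33.4/2.9) = 83 − 21.23 = 61.77 dB SPL.
Σ 10^(L/10) = 1.096e+08 → L_total = 10·log₁₀(1.096e+08) = 80.40 dB SPL.

80.4 dB SPL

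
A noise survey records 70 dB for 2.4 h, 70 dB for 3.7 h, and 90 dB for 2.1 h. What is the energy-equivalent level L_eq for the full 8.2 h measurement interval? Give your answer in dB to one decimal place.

84.2 dB

Weight each interval's intensity by its duration and average over T = 8.2 h:
Σ tᵢ·10^(Lᵢ/10) = 2.4·10^(70/10) + 3.7·10^(70/10) + 2.1·10^(90/10) = 2.161e+09.
L_eq = 10·log₁₀(2.161e+09/8.2) = 84.21 dB.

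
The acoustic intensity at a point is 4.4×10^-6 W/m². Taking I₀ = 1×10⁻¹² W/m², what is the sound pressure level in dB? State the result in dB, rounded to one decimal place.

66.4 dB

I/I₀ = 4.4×10^-6/10⁻¹² = 4.4×10^6, and L = 10·log₁₀(I/I₀).
L = 10·(0.6435 + 6) = 66.43 dB.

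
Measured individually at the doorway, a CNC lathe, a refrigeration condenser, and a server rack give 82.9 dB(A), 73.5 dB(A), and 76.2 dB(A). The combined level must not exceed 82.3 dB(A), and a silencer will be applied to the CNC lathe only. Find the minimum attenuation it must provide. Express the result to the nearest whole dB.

The untreated sources together contribute 10^(73.5/10) + 10^(76.2/10) = 6.407e+07, i.e. 78.07 dB(A).
To meet 82.3 dB(A) overall, the treated CNC lathe may contribute at most 10^(82.3/10) − 6.407e+07 = 1.058e+08, i.e. 80.24 dB(A).
So the CNC lathe must be reduced from 82.9 to 80.24 dB(A): IL = 2.66 dB.

3 dB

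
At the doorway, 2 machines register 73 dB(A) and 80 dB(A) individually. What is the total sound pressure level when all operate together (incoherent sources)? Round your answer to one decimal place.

For uncorrelated sources the intensities add, so convert each level to linear form, sum, and take 10·log₁₀ of the total.
Σ 10^(L/10) = 10^(73/10) + 10^(80/10) = 1.200e+08.
L_total = 10·log₁₀(1.200e+08) = 80.79 dB(A).

80.8 dB(A)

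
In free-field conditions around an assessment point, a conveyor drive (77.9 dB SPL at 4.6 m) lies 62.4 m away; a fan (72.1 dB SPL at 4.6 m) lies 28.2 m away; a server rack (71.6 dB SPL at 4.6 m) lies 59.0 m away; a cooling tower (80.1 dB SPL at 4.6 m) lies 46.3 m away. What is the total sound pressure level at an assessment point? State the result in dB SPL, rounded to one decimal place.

62.7 dB SPL

Propagate each source to the receiver with L = L_ref − 20·log₁₀(r/r_ref), then add intensities.
conveyor drive: 77.9 − 20·log₁₀(62.4/4.6) = 77.9 − 22.65 = 55.25 dB SPL.
fan: 72.1 − 20·log₁₀(28.2/4.6) = 72.1 − 15.75 = 56.35 dB SPL.
server rack: 71.6 − 20·log₁₀(59.0/4.6) = 71.6 − 22.16 = 49.44 dB SPL.
cooling tower: 80.1 − 20·log₁₀(46.3/4.6) = 80.1 − 20.06 = 60.04 dB SPL.
Σ 10^(L/10) = 1.865e+06 → L_total = 10·log₁₀(1.865e+06) = 62.71 dB SPL.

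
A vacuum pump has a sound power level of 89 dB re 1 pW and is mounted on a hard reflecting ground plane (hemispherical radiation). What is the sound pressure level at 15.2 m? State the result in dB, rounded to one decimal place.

57.4 dB

L_p = L_w − 10·log₁₀(2π·r²) with r = 15.2 m.
2π·r² = 1452 m², 10·log₁₀ of that is 31.619 dB.
L_p = 89 − 31.619 = 57.38 dB.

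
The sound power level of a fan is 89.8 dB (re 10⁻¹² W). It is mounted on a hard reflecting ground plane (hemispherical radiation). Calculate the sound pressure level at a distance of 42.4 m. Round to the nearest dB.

49 dB

Free-field hemispherical radiation: L_p = L_w − 10·log₁₀(2π·r²), r = 42.4 m.
2π·r² = 1.13e+04 m², 10·log₁₀ of that is 40.529 dB.
L_p = 89.8 − 40.529 = 49.27 dB.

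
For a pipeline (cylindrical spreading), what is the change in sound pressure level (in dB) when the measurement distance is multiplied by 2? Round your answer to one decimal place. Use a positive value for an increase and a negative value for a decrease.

-3.0 dB

Line-source spreading: ΔL = −10·log₁₀(r₂/r₁).
ΔL = −10·log₁₀(2) = -3.01 dB.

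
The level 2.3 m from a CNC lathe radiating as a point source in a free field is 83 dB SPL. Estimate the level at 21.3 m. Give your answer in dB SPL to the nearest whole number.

64 dB SPL

Spherical spreading from a point source gives a 20·log₁₀(r₂/r₁) drop.
L₂ = 83 − 20·log₁₀(21.3/2.3) = 83 − 19.333 = 63.67 dB SPL.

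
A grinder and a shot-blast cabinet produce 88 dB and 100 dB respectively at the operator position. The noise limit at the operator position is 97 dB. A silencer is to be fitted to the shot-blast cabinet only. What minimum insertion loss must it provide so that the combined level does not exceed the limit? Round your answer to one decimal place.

3.6 dB

Fixed contribution from the other source: Σ 10^(L/10) = 10^(88/10) = 6.310e+08 (88.00 dB).
The limit corresponds to 10^(97/10) = 5.012e+09; subtracting the fixed part leaves 4.381e+09 for the shot-blast cabinet, i.e. 96.42 dB.
So the shot-blast cabinet must be reduced from 100 to 96.42 dB: IL = 3.58 dB.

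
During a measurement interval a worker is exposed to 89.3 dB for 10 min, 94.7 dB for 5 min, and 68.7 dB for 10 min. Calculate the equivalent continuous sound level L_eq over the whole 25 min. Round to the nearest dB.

L_eq = 10·log₁₀[(1/T)·Σ tᵢ·10^(Lᵢ/10)] with T = 25 min.
Σ tᵢ·10^(Lᵢ/10) = 10·10^(89.3/10) + 5·10^(94.7/10) + 10·10^(68.7/10) = 2.334e+10.
L_eq = 10·log₁₀(2.334e+10/25) = 89.70 dB.

90 dB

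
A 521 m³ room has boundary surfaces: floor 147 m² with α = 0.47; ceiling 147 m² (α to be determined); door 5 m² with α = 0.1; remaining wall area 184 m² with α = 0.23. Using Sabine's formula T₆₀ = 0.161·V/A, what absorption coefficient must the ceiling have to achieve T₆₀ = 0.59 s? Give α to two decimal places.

From T₆₀ = 0.161·V/A, the target T₆₀ = 0.59 s needs A = 0.161·521/0.59 = 142.17 m².
Absorption from the other surfaces = 147·0.47 + 5·0.1 + 184·0.23 = 111.91 m², so the ceiling must supply 30.26 m² over 147 m².
α = 30.26/147 = 0.206.

0.21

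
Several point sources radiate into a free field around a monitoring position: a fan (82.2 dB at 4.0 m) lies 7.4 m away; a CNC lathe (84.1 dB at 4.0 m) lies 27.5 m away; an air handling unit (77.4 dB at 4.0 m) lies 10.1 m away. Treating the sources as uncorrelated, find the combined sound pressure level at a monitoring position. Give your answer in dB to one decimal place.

78.0 dB

Apply inverse-square spreading to bring every level to the receiver, then sum 10^(L/10).
fan: 82.2 − 20·log₁₀(7.4/4.0) = 82.2 − 5.34 = 76.86 dB.
CNC lathe: 84.1 − 20·log₁₀(27.5/4.0) = 84.1 − 16.75 = 67.35 dB.
air handling unit: 77.4 − 20·log₁₀(10.1/4.0) = 77.4 − 8.05 = 69.35 dB.
Σ 10^(L/10) = 6.255e+07 → L_total = 10·log₁₀(6.255e+07) = 77.96 dB.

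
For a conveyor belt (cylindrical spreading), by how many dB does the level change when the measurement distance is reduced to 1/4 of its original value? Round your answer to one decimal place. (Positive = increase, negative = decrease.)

With cylindrical spreading the level changes by −10·log₁₀(r₂/r₁).
ΔL = −10·log₁₀(0.25) = +6.02 dB.

+6.0 dB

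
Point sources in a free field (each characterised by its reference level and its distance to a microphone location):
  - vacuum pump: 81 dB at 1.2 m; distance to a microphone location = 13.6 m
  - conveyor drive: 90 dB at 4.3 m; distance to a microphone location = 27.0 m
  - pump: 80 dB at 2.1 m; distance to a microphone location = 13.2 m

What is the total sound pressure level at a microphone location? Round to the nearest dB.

Propagate each source to the receiver with L = L_ref − 20·log₁₀(r/r_ref), then add intensities.
vacuum pump: 81 − 20·log₁₀(13.6/1.2) = 81 − 21.09 = 59.91 dB.
conveyor drive: 90 − 20·log₁₀(27.0/4.3) = 90 − 15.96 = 74.04 dB.
pump: 80 − 20·log₁₀(13.2/2.1) = 80 − 15.97 = 64.03 dB.
Σ 10^(L/10) = 2.887e+07 → L_total = 10·log₁₀(2.887e+07) = 74.61 dB.

75 dB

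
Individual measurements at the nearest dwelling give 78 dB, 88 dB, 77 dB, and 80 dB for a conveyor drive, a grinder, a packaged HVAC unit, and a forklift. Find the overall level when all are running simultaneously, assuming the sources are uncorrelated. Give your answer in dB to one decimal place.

For uncorrelated sources the intensities add, so convert each level to linear form, sum, and take 10·log₁₀ of the total.
Σ 10^(L/10) = 10^(78/10) + 10^(88/10) + 10^(77/10) + 10^(80/10) = 8.442e+08.
L_total = 10·log₁₀(8.442e+08) = 89.26 dB.

89.3 dB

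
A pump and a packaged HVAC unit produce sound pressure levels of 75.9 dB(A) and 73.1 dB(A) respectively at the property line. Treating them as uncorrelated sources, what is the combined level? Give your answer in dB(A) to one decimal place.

Incoherent sources combine by intensity addition: L_total = 10·log₁₀(Σ 10^(L_i/10)).
Σ 10^(L/10) = 10^(75.9/10) + 10^(73.1/10) = 5.932e+07.
L_total = 10·log₁₀(5.932e+07) = 77.73 dB(A).

77.7 dB(A)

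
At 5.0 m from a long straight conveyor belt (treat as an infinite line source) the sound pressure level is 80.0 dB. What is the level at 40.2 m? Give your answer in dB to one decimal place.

Cylindrical spreading from a line source gives a 10·log₁₀(r₂/r₁) drop.
L₂ = 80.0 − 10·log₁₀(40.2/5.0) = 80.0 − 9.053 = 70.95 dB.

70.9 dB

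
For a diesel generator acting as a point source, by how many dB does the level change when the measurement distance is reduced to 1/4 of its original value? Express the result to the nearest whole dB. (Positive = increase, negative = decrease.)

Point-source spreading: ΔL = −20·log₁₀(r₂/r₁).
ΔL = −20·log₁₀(0.25) = +12.04 dB.

+12 dB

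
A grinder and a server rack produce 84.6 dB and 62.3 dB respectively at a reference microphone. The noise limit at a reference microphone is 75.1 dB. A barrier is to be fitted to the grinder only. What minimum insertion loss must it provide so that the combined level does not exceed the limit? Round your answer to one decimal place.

Everything except the grinder sums to 10^(62.3/10) = 1.698e+06 in linear terms, 62.30 dB.
The limit corresponds to 10^(75.1/10) = 3.236e+07; subtracting the fixed part leaves 3.066e+07 for the grinder, i.e. 74.87 dB.
Required insertion loss = 84.6 − 74.87 = 9.73 dB.

9.7 dB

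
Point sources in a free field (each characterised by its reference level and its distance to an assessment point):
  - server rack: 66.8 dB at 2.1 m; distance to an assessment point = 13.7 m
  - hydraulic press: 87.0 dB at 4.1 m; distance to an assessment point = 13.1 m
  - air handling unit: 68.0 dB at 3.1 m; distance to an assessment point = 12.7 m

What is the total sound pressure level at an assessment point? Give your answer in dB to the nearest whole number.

77 dB

Propagate each source to the receiver with L = L_ref − 20·log₁₀(r/r_ref), then add intensities.
server rack: 66.8 − 20·log₁₀(13.7/2.1) = 66.8 − 16.29 = 50.51 dB.
hydraulic press: 87.0 − 20·log₁₀(13.1/4.1) = 87.0 − 10.09 = 76.91 dB.
air handling unit: 68.0 − 20·log₁₀(12.7/3.1) = 68.0 − 12.25 = 55.75 dB.
Σ 10^(L/10) = 4.958e+07 → L_total = 10·log₁₀(4.958e+07) = 76.95 dB.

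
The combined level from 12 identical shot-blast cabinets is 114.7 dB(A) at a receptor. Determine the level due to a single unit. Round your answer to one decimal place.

103.9 dB(A)

12 equal contributions raise the level by 10·log₁₀ 12 = 10.792 dB, so each unit alone gives 114.7 − 10.792.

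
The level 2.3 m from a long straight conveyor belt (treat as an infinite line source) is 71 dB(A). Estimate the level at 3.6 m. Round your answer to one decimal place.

69.1 dB(A)

Cylindrical spreading from a line source gives a 10·log₁₀(r₂/r₁) drop.
L₂ = 71 − 10·log₁₀(3.6/2.3) = 71 − 1.946 = 69.05 dB(A).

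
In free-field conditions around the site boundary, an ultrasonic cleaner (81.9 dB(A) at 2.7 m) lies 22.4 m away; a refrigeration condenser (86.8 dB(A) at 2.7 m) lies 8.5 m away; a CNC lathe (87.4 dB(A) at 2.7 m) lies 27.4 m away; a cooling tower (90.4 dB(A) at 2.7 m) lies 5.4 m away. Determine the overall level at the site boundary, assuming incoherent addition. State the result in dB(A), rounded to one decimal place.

85.2 dB(A)

First find each source's level at the receiver (point-source: −20·log₁₀(r/r_ref)), then combine on an intensity basis.
ultrasonic cleaner: 81.9 − 20·log₁₀(22.4/2.7) = 81.9 − 18.38 = 63.52 dB(A).
refrigeration condenser: 86.8 − 20·log₁₀(8.5/2.7) = 86.8 − 9.96 = 76.84 dB(A).
CNC lathe: 87.4 − 20·log₁₀(27.4/2.7) = 87.4 − 20.13 = 67.27 dB(A).
cooling tower: 90.4 − 20·log₁₀(5.4/2.7) = 90.4 − 6.02 = 84.38 dB(A).
Σ 10^(L/10) = 3.300e+08 → L_total = 10·log₁₀(3.300e+08) = 85.19 dB(A).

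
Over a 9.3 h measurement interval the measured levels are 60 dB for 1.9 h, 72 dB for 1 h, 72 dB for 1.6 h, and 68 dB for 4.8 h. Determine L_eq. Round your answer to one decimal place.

69.0 dB

The energy average is taken in the linear domain: L_eq = 10·log₁₀[(Σ tᵢ·10^(Lᵢ/10))/T], T = 9.3 h.
Σ tᵢ·10^(Lᵢ/10) = 1.9·10^(60/10) + 1·10^(72/10) + 1.6·10^(72/10) + 4.8·10^(68/10) = 7.339e+07.
L_eq = 10·log₁₀(7.339e+07/9.3) = 68.97 dB.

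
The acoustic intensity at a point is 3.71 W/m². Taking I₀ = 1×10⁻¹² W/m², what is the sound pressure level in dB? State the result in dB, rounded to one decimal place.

Dividing by I₀ shifts the exponent by 12: I/I₀ = 3.71×10^12.
L = 10·(0.5694 + 12) = 125.69 dB.

125.7 dB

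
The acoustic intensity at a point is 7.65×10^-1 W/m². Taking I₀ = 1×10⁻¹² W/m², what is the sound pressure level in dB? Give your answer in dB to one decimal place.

118.8 dB

Dividing by I₀ shifts the exponent by 12: I/I₀ = 7.65×10^11.
L = 10·(0.8837 + 11) = 118.84 dB.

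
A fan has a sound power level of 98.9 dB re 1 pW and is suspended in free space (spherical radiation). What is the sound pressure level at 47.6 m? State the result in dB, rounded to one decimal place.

54.4 dB

Free-field spherical radiation: L_p = L_w − 10·log₁₀(4π·r²), r = 47.6 m.
4π·r² = 2.847e+04 m², 10·log₁₀ of that is 44.544 dB.
L_p = 98.9 − 44.544 = 54.36 dB.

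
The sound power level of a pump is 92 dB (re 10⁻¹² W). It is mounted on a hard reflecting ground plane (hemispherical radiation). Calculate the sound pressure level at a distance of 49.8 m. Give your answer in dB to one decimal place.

Free-field hemispherical radiation: L_p = L_w − 10·log₁₀(2π·r²), r = 49.8 m.
2π·r² = 1.558e+04 m², 10·log₁₀ of that is 41.926 dB.
L_p = 92 − 41.926 = 50.07 dB.

50.1 dB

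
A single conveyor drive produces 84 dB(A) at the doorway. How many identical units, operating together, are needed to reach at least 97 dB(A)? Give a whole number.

The shortfall is 97 − 84 = 13.0 dB, and N units add 10·log₁₀ N, so need 10·log₁₀ N ≥ 13.0.
N ≥ 10^(13.0/10) = 19.953, so N = 20.

20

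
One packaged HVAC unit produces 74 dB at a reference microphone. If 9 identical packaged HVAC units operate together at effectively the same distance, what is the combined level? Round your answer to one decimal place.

L_total = L₁ + 10·log₁₀ N for N identical incoherent sources.
L_total = 74 + 10·log₁₀(9) = 74 + 9.542 = 83.54 dB.

83.5 dB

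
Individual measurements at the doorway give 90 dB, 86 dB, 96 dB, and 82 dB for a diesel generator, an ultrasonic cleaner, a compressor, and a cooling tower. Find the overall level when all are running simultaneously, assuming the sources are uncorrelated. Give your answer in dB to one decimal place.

For uncorrelated sources the intensities add, so convert each level to linear form, sum, and take 10·log₁₀ of the total.
Σ 10^(L/10) = 10^(90/10) + 10^(86/10) + 10^(96/10) + 10^(82/10) = 5.538e+09.
L_total = 10·log₁₀(5.538e+09) = 97.43 dB.

97.4 dB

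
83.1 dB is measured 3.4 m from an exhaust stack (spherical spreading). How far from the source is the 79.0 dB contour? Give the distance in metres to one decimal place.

5.5 m

For a point source L₁ − L₂ = 20·log₁₀(r₂/r₁), so r₂ = r₁·10^((L₁−L₂)/20).
r₂ = 3.4·10^((83.1−79.0)/20) = 3.4·10^(4.1/20) = 5.45 m.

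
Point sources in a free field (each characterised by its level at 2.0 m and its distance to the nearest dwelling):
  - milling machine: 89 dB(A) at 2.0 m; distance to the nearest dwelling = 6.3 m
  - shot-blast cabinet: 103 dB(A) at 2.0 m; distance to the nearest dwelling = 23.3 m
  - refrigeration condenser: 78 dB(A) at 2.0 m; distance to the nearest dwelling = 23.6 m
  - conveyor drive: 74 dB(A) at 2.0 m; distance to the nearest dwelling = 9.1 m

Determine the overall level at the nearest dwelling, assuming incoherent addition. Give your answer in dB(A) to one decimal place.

First find each source's level at the receiver (point-source: −20·log₁₀(r/r_ref)), then combine on an intensity basis.
milling machine: 89 − 20·log₁₀(6.3/2.0) = 89 − 9.97 = 79.03 dB(A).
shot-blast cabinet: 103 − 20·log₁₀(23.3/2.0) = 103 − 21.33 = 81.67 dB(A).
refrigeration condenser: 78 − 20·log₁₀(23.6/2.0) = 78 − 21.44 = 56.56 dB(A).
conveyor drive: 74 − 20·log₁₀(9.1/2.0) = 74 − 13.16 = 60.84 dB(A).
Σ 10^(L/10) = 2.287e+08 → L_total = 10·log₁₀(2.287e+08) = 83.59 dB(A).

83.6 dB(A)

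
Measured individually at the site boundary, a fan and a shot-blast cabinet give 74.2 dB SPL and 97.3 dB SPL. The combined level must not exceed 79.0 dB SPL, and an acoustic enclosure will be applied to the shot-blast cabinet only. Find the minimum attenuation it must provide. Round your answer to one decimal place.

Fixed contribution from the other source: Σ 10^(L/10) = 10^(74.2/10) = 2.630e+07 (74.20 dB SPL).
The limit corresponds to 10^(79.0/10) = 7.943e+07; subtracting the fixed part leaves 5.313e+07 for the shot-blast cabinet, i.e. 77.25 dB SPL.
So the shot-blast cabinet must be reduced from 97.3 to 77.25 dB SPL: IL = 20.05 dB.

20.0 dB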